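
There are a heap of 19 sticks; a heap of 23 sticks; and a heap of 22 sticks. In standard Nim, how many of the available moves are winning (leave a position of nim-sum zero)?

3

Compute the nim-sum pairwise:
19 ^ 23 = 4
4 ^ 22 = 18
The overall nim-sum is X = 18. A heap of size p has a winning move iff p XOR X < p (reduce it to p XOR X).
  19: 19 XOR 18 = 1 < 19 — winning move (to 1).
  23: 23 XOR 18 = 5 < 23 — winning move (to 5).
  22: 22 XOR 18 = 4 < 22 — winning move (to 4).
That gives 3 winning moves.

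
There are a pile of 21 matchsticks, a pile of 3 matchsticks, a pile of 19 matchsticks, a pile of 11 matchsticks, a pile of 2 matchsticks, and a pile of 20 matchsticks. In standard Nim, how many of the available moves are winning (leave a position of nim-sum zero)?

3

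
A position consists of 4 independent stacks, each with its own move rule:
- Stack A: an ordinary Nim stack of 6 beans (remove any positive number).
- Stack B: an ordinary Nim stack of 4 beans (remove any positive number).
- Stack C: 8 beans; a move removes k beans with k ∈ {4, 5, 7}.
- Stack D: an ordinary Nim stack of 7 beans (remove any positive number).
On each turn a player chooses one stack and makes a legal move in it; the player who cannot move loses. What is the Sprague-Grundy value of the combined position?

7

Stack A is a plain Nim stack of size 6, so its Grundy value is 6.
Stack B is a plain Nim stack of size 4, so its Grundy value is 4.
Grundy values for stack C (subtraction set {4, 5, 7}):
g(0) = mex{} = 0
g(1) = mex{} = 0
g(2) = mex{} = 0
g(3) = mex{} = 0
g(4) = mex{0} = 1
g(5) = mex{0} = 1
g(6) = mex{0} = 1
g(7) = mex{0} = 1
g(8) = mex{0,1} = 2
So g(8) = 2.
Stack D is a plain Nim stack of size 7, so its Grundy value is 7.
By the Sprague-Grundy theorem, the Grundy value of a sum of independent games is the XOR of the component values.
Combined value = 6 XOR 4 XOR 2 XOR 7 = 7.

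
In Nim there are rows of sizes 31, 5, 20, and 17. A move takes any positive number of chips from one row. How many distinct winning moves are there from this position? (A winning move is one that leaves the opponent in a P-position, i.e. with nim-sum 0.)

Compute the nim-sum pairwise:
31 ⊕ 5 = 26
26 ⊕ 20 = 14
14 ⊕ 17 = 31
The overall nim-sum is X = 31. A row of size p has a winning move iff p XOR X < p (reduce it to p XOR X).
  31: 31 XOR 31 = 0 < 31 — winning move (to 0).
  5: 5 XOR 31 = 26 ≥ 5 — no move.
  20: 20 XOR 31 = 11 < 20 — winning move (to 11).
  17: 17 XOR 31 = 14 < 17 — winning move (to 14).
That gives 3 winning moves.

3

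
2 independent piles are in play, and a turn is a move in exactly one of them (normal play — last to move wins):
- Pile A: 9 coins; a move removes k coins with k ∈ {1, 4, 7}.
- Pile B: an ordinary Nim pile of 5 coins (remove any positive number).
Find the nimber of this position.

4

Build the Grundy sequence for pile A with g(k) = mex{g(k−s) : s ∈ {1, 4, 7}, s ≤ k}:
g(0) = mex{} = 0
g(1) = mex{0} = 1
g(2) = mex{1} = 0
g(3) = mex{0} = 1
g(4) = mex{0,1} = 2
g(5) = mex{1,2} = 0
g(6) = mex{0} = 1
g(7) = mex{0,1} = 2
g(8) = mex{1,2} = 0
g(9) = mex{0} = 1
So g(9) = 1.
Pile B is a plain Nim pile of size 5, so its Grundy value is 5.
The value of a disjunctive sum is the nim-sum of the parts.
Combined value = 1 XOR 5 = 4.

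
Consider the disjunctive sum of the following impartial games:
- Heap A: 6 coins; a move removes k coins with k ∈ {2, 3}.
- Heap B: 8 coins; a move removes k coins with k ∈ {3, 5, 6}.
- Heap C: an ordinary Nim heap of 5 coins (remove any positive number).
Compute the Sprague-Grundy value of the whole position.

7

Grundy values for heap A (subtraction set {2, 3}):
k:     0  1  2  3  4  5  6
g(k):  0  0  1  1  2  0  0
So g(6) = 0.
Build the Grundy sequence for heap B with g(k) = mex{g(k−s) : s ∈ {3, 5, 6}, s ≤ k}:
g(0) = mex{} = 0
g(1) = mex{} = 0
g(2) = mex{} = 0
g(3) = mex{0} = 1
g(4) = mex{0} = 1
g(5) = mex{0} = 1
g(6) = mex{0,1} = 2
g(7) = mex{0,1} = 2
g(8) = mex{0,1} = 2
So g(8) = 2.
Heap C is a plain Nim heap of size 5, so its Grundy value is 5.
By the Sprague-Grundy theorem, the Grundy value of a sum of independent games is the XOR of the component values.
Combined value = 0 ⊕ 2 ⊕ 5 = 7.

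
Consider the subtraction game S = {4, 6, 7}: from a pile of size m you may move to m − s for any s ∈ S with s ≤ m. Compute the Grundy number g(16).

1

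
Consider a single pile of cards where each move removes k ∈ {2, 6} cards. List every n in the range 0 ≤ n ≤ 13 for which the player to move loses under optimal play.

0, 1, 4, 5, 8, 9, 12, 13

Compute g(0), g(1), … for moves {2, 6}:
g(0) = mex{} = 0
g(1) = mex{} = 0
g(2) = mex{0} = 1
g(3) = mex{0} = 1
g(4) = mex{1} = 0
g(5) = mex{1} = 0
g(6) = mex{0} = 1
g(7) = mex{0} = 1
g(8) = mex{1} = 0
g(9) = mex{1} = 0
g(10) = mex{0} = 1
g(11) = mex{0} = 1
g(12) = mex{1} = 0
g(13) = mex{1} = 0
The P-positions (g = 0) in 0..13 are 0, 1, 4, 5, 8, 9, 12, 13.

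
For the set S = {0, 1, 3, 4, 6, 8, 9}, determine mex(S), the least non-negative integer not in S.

2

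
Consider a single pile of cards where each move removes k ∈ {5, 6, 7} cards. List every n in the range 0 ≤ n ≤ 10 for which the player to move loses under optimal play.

0, 1, 2, 3, 4

Build the Grundy sequence with g(k) = mex{g(k−s) : s ∈ {5, 6, 7}, s ≤ k}:
g(0) = mex{} = 0
g(1) = mex{} = 0
g(2) = mex{} = 0
g(3) = mex{} = 0
g(4) = mex{} = 0
g(5) = mex{0} = 1
g(6) = mex{0} = 1
g(7) = mex{0} = 1
g(8) = mex{0} = 1
g(9) = mex{0} = 1
g(10) = mex{0,1} = 2
The P-positions (g = 0) in 0..10 are 0, 1, 2, 3, 4.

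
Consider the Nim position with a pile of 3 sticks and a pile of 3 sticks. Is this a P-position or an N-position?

Nim-sum: 3 XOR 3 = 0.
The nim-sum is 0, so this is a P-position: the player to move is in a losing position under optimal play.

P-position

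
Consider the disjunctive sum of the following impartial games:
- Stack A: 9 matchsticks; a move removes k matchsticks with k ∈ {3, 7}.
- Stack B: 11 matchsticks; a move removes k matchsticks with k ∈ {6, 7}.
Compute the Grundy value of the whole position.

0

For stack A, compute g(0), g(1), … with moves {3, 7}:
k:     0  1  2  3  4  5  6  7  8  9
g(k):  0  0  0  1  1  1  0  2  2  1
So g(9) = 1.
For stack B, compute g(0), g(1), … with moves {6, 7}:
g(0) = mex{} = 0
g(1) = mex{} = 0
g(2) = mex{} = 0
g(3) = mex{} = 0
g(4) = mex{} = 0
g(5) = mex{} = 0
g(6) = mex{0} = 1
g(7) = mex{0} = 1
g(8) = mex{0} = 1
g(9) = mex{0} = 1
g(10) = mex{0} = 1
g(11) = mex{0} = 1
So g(11) = 1.
The value of a disjunctive sum is the nim-sum of the parts.
Combined value = 1 ⊕ 1 = 0.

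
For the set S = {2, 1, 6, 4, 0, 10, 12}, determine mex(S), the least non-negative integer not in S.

3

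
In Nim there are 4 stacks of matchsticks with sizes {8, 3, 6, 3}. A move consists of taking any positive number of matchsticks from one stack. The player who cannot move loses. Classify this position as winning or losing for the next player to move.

Winning position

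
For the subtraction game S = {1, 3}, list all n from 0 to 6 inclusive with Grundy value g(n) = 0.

Compute g(0), g(1), … for moves {1, 3}:
k:     0  1  2  3  4  5  6
g(k):  0  1  0  1  0  1  0
The P-positions (g = 0) in 0..6 are 0, 2, 4, 6.

0, 2, 4, 6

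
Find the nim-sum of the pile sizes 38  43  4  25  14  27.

5

Nim-sum: 38 XOR 43 XOR 4 XOR 25 XOR 14 XOR 27 = 5.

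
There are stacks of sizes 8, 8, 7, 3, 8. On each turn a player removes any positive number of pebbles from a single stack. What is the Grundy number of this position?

12

Compute the nim-sum pairwise:
8 ^ 8 = 0
0 ^ 7 = 7
7 ^ 3 = 4
4 ^ 8 = 12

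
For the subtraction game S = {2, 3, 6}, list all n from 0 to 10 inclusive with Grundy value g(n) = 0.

0, 1, 5, 9, 10

Compute g(0), g(1), … for moves {2, 3, 6}:
g(0) = mex{} = 0
g(1) = mex{} = 0
g(2) = mex{0} = 1
g(3) = mex{0} = 1
g(4) = mex{0,1} = 2
g(5) = mex{1} = 0
g(6) = mex{0,1,2} = 3
g(7) = mex{0,2} = 1
g(8) = mex{0,1,3} = 2
g(9) = mex{1,3} = 0
g(10) = mex{1,2} = 0
The P-positions (g = 0) in 0..10 are 0, 1, 5, 9, 10.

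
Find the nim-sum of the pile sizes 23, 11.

28

Bitwise XOR of the heap sizes:
  10111  (23)
  01011  (11)
  -----
  11100  (28)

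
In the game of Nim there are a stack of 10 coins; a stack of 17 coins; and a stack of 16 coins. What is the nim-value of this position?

Compute the nim-sum pairwise:
10 ⊕ 17 = 27
27 ⊕ 16 = 11

11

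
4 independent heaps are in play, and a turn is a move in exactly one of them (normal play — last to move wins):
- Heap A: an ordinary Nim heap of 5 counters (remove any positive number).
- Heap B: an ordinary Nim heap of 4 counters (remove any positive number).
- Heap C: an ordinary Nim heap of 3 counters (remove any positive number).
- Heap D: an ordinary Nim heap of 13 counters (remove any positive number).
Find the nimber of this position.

Heap A is a plain Nim heap of size 5, so its Grundy value is 5.
Heap B is a plain Nim heap of size 4, so its Grundy value is 4.
Heap C is a plain Nim heap of size 3, so its Grundy value is 3.
Heap D is a plain Nim heap of size 13, so its Grundy value is 13.
By the Sprague-Grundy theorem, the Grundy value of a sum of independent games is the XOR of the component values.
Combined value = 5 XOR 4 XOR 3 XOR 13 = 15.

15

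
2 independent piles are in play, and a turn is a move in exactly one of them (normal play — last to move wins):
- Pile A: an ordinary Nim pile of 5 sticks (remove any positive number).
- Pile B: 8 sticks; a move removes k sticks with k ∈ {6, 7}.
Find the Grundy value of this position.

4

Pile A is a plain Nim pile of size 5, so its Grundy value is 5.
Build the Grundy sequence for pile B with g(k) = mex{g(k−s) : s ∈ {6, 7}, s ≤ k}:
k:     0  1  2  3  4  5  6  7  8
g(k):  0  0  0  0  0  0  1  1  1
So g(8) = 1.
The value of a disjunctive sum is the nim-sum of the parts.
Combined value = 5 ⊕ 1 = 4.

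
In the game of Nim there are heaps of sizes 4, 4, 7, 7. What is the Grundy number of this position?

0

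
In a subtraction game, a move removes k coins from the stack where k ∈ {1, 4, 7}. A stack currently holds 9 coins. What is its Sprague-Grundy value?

1

Build the Grundy sequence with g(k) = mex{g(k−s) : s ∈ {1, 4, 7}, s ≤ k}:
g(0) = mex{} = 0
g(1) = mex{0} = 1
g(2) = mex{1} = 0
g(3) = mex{0} = 1
g(4) = mex{0,1} = 2
g(5) = mex{1,2} = 0
g(6) = mex{0} = 1
g(7) = mex{0,1} = 2
g(8) = mex{1,2} = 0
g(9) = mex{0} = 1
So g(9) = 1.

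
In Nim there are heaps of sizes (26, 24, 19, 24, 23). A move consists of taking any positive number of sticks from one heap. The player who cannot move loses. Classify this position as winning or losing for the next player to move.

Winning position

Nim-sum: 26 XOR 24 XOR 19 XOR 24 XOR 23 = 30.
The nim-sum is 30 ≠ 0, so this is an N-position: the player to move can win.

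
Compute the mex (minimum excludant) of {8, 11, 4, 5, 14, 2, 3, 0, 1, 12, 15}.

The values 0, 1, 2, 3, 4, 5 are all present; 6 is the first non-negative integer missing from the set.

6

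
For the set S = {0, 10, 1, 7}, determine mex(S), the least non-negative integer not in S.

The values 0, 1 are all present; 2 is the first non-negative integer missing from the set.

2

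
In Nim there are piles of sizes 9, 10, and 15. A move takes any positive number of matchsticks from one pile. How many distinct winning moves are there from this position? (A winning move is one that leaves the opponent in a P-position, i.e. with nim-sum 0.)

Nim-sum: 9 ^ 10 ^ 15 = 12.
The overall nim-sum is X = 12. A pile of size p has a winning move iff p XOR X < p (reduce it to p XOR X).
  9: 9 XOR 12 = 5 < 9 — winning move (to 5).
  10: 10 XOR 12 = 6 < 10 — winning move (to 6).
  15: 15 XOR 12 = 3 < 15 — winning move (to 3).
That gives 3 winning moves.

3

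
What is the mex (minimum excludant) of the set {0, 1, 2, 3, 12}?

4

The values 0, 1, 2, 3 are all present; 4 is the first non-negative integer missing from the set.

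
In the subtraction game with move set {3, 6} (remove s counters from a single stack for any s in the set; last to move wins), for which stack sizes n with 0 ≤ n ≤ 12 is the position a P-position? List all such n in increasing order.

0, 1, 2, 9, 10, 11

Grundy values for subtraction set {3, 6}:
g(0) = mex{} = 0
g(1) = mex{} = 0
g(2) = mex{} = 0
g(3) = mex{0} = 1
g(4) = mex{0} = 1
g(5) = mex{0} = 1
g(6) = mex{0,1} = 2
g(7) = mex{0,1} = 2
g(8) = mex{0,1} = 2
g(9) = mex{1,2} = 0
g(10) = mex{1,2} = 0
g(11) = mex{1,2} = 0
g(12) = mex{0,2} = 1
The P-positions (g = 0) in 0..12 are 0, 1, 2, 9, 10, 11.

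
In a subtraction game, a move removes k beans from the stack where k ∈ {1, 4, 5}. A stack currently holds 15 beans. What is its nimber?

Build the Grundy sequence with g(k) = mex{g(k−s) : s ∈ {1, 4, 5}, s ≤ k}:
k:     0  1  2  3  4  5  6  7  8  9 10 11 12 13 14 15
g(k):  0  1  0  1  2  3  2  3  0  1  0  1  2  3  2  3
So g(15) = 3.

3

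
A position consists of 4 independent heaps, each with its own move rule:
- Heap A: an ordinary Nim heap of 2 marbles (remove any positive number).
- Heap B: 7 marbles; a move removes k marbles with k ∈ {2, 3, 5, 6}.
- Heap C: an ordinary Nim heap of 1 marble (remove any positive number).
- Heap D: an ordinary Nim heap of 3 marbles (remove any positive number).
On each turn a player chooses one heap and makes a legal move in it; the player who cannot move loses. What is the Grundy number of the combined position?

3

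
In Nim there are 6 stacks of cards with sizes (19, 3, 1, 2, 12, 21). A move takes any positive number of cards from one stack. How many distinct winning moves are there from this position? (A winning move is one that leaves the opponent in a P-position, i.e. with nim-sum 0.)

1

Nim-sum: 19 ⊕ 3 ⊕ 1 ⊕ 2 ⊕ 12 ⊕ 21 = 10.
The overall nim-sum is X = 10. A stack of size p has a winning move iff p XOR X < p (reduce it to p XOR X).
  19: 19 XOR 10 = 25 ≥ 19 — no move.
  3: 3 XOR 10 = 9 ≥ 3 — no move.
  1: 1 XOR 10 = 11 ≥ 1 — no move.
  2: 2 XOR 10 = 8 ≥ 2 — no move.
  12: 12 XOR 10 = 6 < 12 — winning move (to 6).
  21: 21 XOR 10 = 31 ≥ 21 — no move.
That gives 1 winning move.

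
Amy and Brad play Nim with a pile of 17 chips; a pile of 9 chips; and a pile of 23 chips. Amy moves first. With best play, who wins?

Amy wins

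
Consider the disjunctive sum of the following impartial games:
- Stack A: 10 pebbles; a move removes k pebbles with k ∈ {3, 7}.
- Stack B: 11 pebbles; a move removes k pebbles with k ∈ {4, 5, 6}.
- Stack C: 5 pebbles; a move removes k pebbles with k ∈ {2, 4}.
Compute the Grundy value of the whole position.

Grundy values for stack A (subtraction set {3, 7}):
g(0) = mex{} = 0
g(1) = mex{} = 0
g(2) = mex{} = 0
g(3) = mex{0} = 1
g(4) = mex{0} = 1
g(5) = mex{0} = 1
g(6) = mex{1} = 0
g(7) = mex{0,1} = 2
g(8) = mex{0,1} = 2
g(9) = mex{0} = 1
g(10) = mex{1,2} = 0
So g(10) = 0.
Build the Grundy sequence for stack B with g(k) = mex{g(k−s) : s ∈ {4, 5, 6}, s ≤ k}:
g(0) = mex{} = 0
g(1) = mex{} = 0
g(2) = mex{} = 0
g(3) = mex{} = 0
g(4) = mex{0} = 1
g(5) = mex{0} = 1
g(6) = mex{0} = 1
g(7) = mex{0} = 1
g(8) = mex{0,1} = 2
g(9) = mex{0,1} = 2
g(10) = mex{1} = 0
g(11) = mex{1} = 0
So g(11) = 0.
Build the Grundy sequence for stack C with g(k) = mex{g(k−s) : s ∈ {2, 4}, s ≤ k}:
g(0) = mex{} = 0
g(1) = mex{} = 0
g(2) = mex{0} = 1
g(3) = mex{0} = 1
g(4) = mex{0,1} = 2
g(5) = mex{0,1} = 2
So g(5) = 2.
By the Sprague-Grundy theorem, the Grundy value of a sum of independent games is the XOR of the component values.
Combined value = 0 XOR 0 XOR 2 = 2.

2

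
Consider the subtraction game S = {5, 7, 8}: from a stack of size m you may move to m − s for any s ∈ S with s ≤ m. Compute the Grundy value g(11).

Compute g(0), g(1), … for moves {5, 7, 8}:
k:     0  1  2  3  4  5  6  7  8  9 10 11
g(k):  0  0  0  0  0  1  1  1  1  1  2  2
So g(11) = 2.

2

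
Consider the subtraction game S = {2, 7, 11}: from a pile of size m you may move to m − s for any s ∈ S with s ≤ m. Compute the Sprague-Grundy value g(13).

0

Build the Grundy sequence with g(k) = mex{g(k−s) : s ∈ {2, 7, 11}, s ≤ k}:
k:     0  1  2  3  4  5  6  7  8  9 10 11 12 13
g(k):  0  0  1  1  0  0  1  1  2  0  0  1  1  0
So g(13) = 0.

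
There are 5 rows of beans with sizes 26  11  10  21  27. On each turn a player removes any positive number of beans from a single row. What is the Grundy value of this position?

Nim-sum: 26 XOR 11 XOR 10 XOR 21 XOR 27 = 21.

21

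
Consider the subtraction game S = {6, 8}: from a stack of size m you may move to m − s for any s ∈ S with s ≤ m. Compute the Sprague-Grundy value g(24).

1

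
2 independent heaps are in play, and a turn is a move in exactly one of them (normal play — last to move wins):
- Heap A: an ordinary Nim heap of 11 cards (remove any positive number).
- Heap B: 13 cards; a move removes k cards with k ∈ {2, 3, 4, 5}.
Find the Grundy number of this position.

8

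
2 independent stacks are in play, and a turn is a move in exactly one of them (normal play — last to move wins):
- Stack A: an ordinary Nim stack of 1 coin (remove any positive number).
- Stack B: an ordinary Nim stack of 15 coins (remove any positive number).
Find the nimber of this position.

14

Stack A is a plain Nim stack of size 1, so its Grundy value is 1.
Stack B is a plain Nim stack of size 15, so its Grundy value is 15.
The value of a disjunctive sum is the nim-sum of the parts.
Combined value = 1 XOR 15 = 14.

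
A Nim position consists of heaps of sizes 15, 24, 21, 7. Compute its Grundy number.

Write each in binary and XOR column by column:
  01111  (15)
  11000  (24)
  10101  (21)
  00111  (7)
  -----
  00101  (5)

5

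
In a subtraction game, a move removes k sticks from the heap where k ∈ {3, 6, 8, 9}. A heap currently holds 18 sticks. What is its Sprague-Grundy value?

Compute g(0), g(1), … for moves {3, 6, 8, 9}:
k:     0  1  2  3  4  5  6  7  8  9 10 11 12 13 14 15 16 17 18
g(k):  0  0  0  1  1  1  2  2  2  3  3  3  0  0  0  1  1  1  2
So g(18) = 2.

2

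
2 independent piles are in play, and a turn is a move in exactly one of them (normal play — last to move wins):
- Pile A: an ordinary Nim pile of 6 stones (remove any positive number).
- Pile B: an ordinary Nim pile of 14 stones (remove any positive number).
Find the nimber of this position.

8

Pile A is a plain Nim pile of size 6, so its Grundy value is 6.
Pile B is a plain Nim pile of size 14, so its Grundy value is 14.
The value of a disjunctive sum is the nim-sum of the parts.
Combined value = 6 XOR 14 = 8.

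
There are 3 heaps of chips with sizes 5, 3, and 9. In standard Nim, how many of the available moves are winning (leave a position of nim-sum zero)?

Compute the nim-sum pairwise:
5 ^ 3 = 6
6 ^ 9 = 15
The overall nim-sum is X = 15. A heap of size p has a winning move iff p XOR X < p (reduce it to p XOR X).
  5: 5 XOR 15 = 10 ≥ 5 — no move.
  3: 3 XOR 15 = 12 ≥ 3 — no move.
  9: 9 XOR 15 = 6 < 9 — winning move (to 6).
That gives 1 winning move.

1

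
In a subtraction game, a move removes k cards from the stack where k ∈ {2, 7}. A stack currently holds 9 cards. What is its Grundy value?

Grundy values for subtraction set {2, 7}:
k:     0  1  2  3  4  5  6  7  8  9
g(k):  0  0  1  1  0  0  1  1  2  0
So g(9) = 0.

0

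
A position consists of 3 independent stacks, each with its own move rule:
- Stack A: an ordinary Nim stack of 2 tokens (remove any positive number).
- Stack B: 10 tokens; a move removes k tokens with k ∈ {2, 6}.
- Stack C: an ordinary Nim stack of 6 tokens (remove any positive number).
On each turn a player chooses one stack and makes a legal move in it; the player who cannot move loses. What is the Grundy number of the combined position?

5

Stack A is a plain Nim stack of size 2, so its Grundy value is 2.
Grundy values for stack B (subtraction set {2, 6}):
g(0) = mex{} = 0
g(1) = mex{} = 0
g(2) = mex{0} = 1
g(3) = mex{0} = 1
g(4) = mex{1} = 0
g(5) = mex{1} = 0
g(6) = mex{0} = 1
g(7) = mex{0} = 1
g(8) = mex{1} = 0
g(9) = mex{1} = 0
g(10) = mex{0} = 1
So g(10) = 1.
Stack C is a plain Nim stack of size 6, so its Grundy value is 6.
By the Sprague-Grundy theorem, the Grundy value of a sum of independent games is the XOR of the component values.
Combined value = 2 ⊕ 1 ⊕ 6 = 5.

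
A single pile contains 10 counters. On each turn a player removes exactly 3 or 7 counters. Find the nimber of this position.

Build the Grundy sequence with g(k) = mex{g(k−s) : s ∈ {3, 7}, s ≤ k}:
k:     0  1  2  3  4  5  6  7  8  9 10
g(k):  0  0  0  1  1  1  0  2  2  1  0
So g(10) = 0.

0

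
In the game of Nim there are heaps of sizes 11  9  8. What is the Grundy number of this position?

Compute the nim-sum pairwise:
11 ^ 9 = 2
2 ^ 8 = 10

10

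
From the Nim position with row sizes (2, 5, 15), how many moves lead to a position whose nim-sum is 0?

1

Nim-sum: 2 XOR 5 XOR 15 = 8.
The overall nim-sum is X = 8. A row of size p has a winning move iff p XOR X < p (reduce it to p XOR X).
  2: 2 XOR 8 = 10 ≥ 2 — no move.
  5: 5 XOR 8 = 13 ≥ 5 — no move.
  15: 15 XOR 8 = 7 < 15 — winning move (to 7).
That gives 1 winning move.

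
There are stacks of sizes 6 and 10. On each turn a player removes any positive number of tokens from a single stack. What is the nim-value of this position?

In binary:
  0110  (6)
  1010  (10)
  ----
  1100  (12)

12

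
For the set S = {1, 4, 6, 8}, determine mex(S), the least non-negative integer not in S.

0

0 is not in the set, so the mex is 0.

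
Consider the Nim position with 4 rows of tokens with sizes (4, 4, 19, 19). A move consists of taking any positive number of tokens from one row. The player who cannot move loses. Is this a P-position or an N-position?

P-position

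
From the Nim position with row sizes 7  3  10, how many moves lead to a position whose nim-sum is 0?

Nim-sum: 7 XOR 3 XOR 10 = 14.
The overall nim-sum is X = 14. A row of size p has a winning move iff p XOR X < p (reduce it to p XOR X).
  7: 7 XOR 14 = 9 ≥ 7 — no move.
  3: 3 XOR 14 = 13 ≥ 3 — no move.
  10: 10 XOR 14 = 4 < 10 — winning move (to 4).
That gives 1 winning move.

1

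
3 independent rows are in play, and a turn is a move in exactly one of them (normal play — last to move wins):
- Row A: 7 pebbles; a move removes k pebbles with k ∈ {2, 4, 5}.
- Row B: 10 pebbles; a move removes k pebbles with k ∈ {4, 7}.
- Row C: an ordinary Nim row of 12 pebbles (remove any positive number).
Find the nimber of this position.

Grundy values for row A (subtraction set {2, 4, 5}):
k:     0  1  2  3  4  5  6  7
g(k):  0  0  1  1  2  2  3  0
So g(7) = 0.
For row B, compute g(0), g(1), … with moves {4, 7}:
g(0) = mex{} = 0
g(1) = mex{} = 0
g(2) = mex{} = 0
g(3) = mex{} = 0
g(4) = mex{0} = 1
g(5) = mex{0} = 1
g(6) = mex{0} = 1
g(7) = mex{0} = 1
g(8) = mex{0,1} = 2
g(9) = mex{0,1} = 2
g(10) = mex{0,1} = 2
So g(10) = 2.
Row C is a plain Nim row of size 12, so its Grundy value is 12.
The value of a disjunctive sum is the nim-sum of the parts.
Combined value = 0 ⊕ 2 ⊕ 12 = 14.

14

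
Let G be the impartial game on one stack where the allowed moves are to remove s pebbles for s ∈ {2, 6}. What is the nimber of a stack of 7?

Compute g(0), g(1), … for moves {2, 6}:
k:     0  1  2  3  4  5  6  7
g(k):  0  0  1  1  0  0  1  1
So g(7) = 1.

1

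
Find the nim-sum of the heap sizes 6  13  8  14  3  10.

Compute the nim-sum pairwise:
6 XOR 13 = 11
11 XOR 8 = 3
3 XOR 14 = 13
13 XOR 3 = 14
14 XOR 10 = 4

4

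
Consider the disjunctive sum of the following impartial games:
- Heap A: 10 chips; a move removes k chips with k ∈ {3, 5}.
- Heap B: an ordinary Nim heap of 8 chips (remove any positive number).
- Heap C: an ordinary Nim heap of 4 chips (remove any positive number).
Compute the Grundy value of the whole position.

12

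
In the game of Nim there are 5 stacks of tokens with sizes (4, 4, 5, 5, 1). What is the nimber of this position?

1

Bitwise XOR of the heap sizes:
  100  (4)
  100  (4)
  101  (5)
  101  (5)
  001  (1)
  ---
  001  (1)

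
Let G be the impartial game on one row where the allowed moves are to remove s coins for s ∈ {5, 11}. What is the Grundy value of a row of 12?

Grundy values for subtraction set {5, 11}:
k:     0  1  2  3  4  5  6  7  8  9 10 11 12
g(k):  0  0  0  0  0  1  1  1  1  1  0  2  2
So g(12) = 2.

2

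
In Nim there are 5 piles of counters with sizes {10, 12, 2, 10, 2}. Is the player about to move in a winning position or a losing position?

Nim-sum: 10 ^ 12 ^ 2 ^ 10 ^ 2 = 12.
The nim-sum is 12 ≠ 0, so this is an N-position: the player to move can win.

Winning position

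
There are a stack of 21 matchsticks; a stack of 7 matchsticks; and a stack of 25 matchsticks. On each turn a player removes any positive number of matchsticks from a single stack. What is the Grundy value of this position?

11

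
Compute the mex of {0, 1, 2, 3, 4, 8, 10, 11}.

The values 0, 1, 2, 3, 4 are all present; 5 is the first non-negative integer missing from the set.

5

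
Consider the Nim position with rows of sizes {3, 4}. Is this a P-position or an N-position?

Compute the nim-sum pairwise:
3 ⊕ 4 = 7
The nim-sum is 7 ≠ 0, so this is an N-position: the player to move can win.

N-position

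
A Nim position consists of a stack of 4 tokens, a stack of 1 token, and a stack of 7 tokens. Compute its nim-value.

2

Nim-sum: 4 XOR 1 XOR 7 = 2.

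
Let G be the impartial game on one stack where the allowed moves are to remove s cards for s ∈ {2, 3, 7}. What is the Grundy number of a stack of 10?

Build the Grundy sequence with g(k) = mex{g(k−s) : s ∈ {2, 3, 7}, s ≤ k}:
g(0) = mex{} = 0
g(1) = mex{} = 0
g(2) = mex{0} = 1
g(3) = mex{0} = 1
g(4) = mex{0,1} = 2
g(5) = mex{1} = 0
g(6) = mex{1,2} = 0
g(7) = mex{0,2} = 1
g(8) = mex{0} = 1
g(9) = mex{0,1} = 2
g(10) = mex{1} = 0
So g(10) = 0.

0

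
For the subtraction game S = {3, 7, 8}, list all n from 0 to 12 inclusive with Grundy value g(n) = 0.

0, 1, 2, 6, 11, 12

Grundy values for subtraction set {3, 7, 8}:
k:     0  1  2  3  4  5  6  7  8  9 10 11 12
g(k):  0  0  0  1  1  1  0  2  2  1  3  0  0
The P-positions (g = 0) in 0..12 are 0, 1, 2, 6, 11, 12.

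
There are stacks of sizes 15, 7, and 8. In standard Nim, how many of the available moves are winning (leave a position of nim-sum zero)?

Write each in binary and XOR column by column:
  1111  (15)
  0111  (7)
  1000  (8)
  ----
  0000  (0)
The nim-sum is already 0, so every move leaves a nonzero nim-sum — there are no winning moves.

0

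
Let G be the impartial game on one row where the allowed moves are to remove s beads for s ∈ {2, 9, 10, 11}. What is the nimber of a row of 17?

2

Compute g(0), g(1), … for moves {2, 9, 10, 11}:
k:     0  1  2  3  4  5  6  7  8  9 10 11 12 13 14 15 16 17
g(k):  0  0  1  1  0  0  1  1  0  2  1  3  2  2  3  3  2  2
So g(17) = 2.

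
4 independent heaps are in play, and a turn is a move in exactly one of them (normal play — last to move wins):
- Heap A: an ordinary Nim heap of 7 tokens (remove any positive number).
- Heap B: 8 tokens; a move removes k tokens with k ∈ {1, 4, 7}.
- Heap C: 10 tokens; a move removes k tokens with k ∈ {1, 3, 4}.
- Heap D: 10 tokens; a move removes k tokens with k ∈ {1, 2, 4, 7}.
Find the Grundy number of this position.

7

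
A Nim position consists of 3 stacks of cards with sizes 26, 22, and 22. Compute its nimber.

In binary:
  11010  (26)
  10110  (22)
  10110  (22)
  -----
  11010  (26)

26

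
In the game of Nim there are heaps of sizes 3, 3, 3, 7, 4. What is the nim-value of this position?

In binary:
  011  (3)
  011  (3)
  011  (3)
  111  (7)
  100  (4)
  ---
  000  (0)

0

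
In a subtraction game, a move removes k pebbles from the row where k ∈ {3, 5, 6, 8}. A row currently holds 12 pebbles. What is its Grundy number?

Build the Grundy sequence with g(k) = mex{g(k−s) : s ∈ {3, 5, 6, 8}, s ≤ k}:
k:     0  1  2  3  4  5  6  7  8  9 10 11 12
g(k):  0  0  0  1  1  1  2  2  2  3  3  0  0
So g(12) = 0.

0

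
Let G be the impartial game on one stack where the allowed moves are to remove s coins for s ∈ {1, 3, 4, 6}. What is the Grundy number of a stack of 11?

2

Grundy values for subtraction set {1, 3, 4, 6}:
g(0) = mex{} = 0
g(1) = mex{0} = 1
g(2) = mex{1} = 0
g(3) = mex{0} = 1
g(4) = mex{0,1} = 2
g(5) = mex{0,1,2} = 3
g(6) = mex{0,1,3} = 2
g(7) = mex{1,2} = 0
g(8) = mex{0,2,3} = 1
g(9) = mex{1,2,3} = 0
g(10) = mex{0,2} = 1
g(11) = mex{0,1,3} = 2
So g(11) = 2.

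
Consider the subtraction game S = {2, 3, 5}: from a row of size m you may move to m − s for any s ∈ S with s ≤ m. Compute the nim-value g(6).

3

Build the Grundy sequence with g(k) = mex{g(k−s) : s ∈ {2, 3, 5}, s ≤ k}:
g(0) = mex{} = 0
g(1) = mex{} = 0
g(2) = mex{0} = 1
g(3) = mex{0} = 1
g(4) = mex{0,1} = 2
g(5) = mex{0,1} = 2
g(6) = mex{0,1,2} = 3
So g(6) = 3.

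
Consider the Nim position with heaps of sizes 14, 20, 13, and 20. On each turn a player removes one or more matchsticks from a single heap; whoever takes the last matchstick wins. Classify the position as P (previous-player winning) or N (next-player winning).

N-position

Bitwise XOR of the heap sizes:
  01110  (14)
  10100  (20)
  01101  (13)
  10100  (20)
  -----
  00011  (3)
The nim-sum is 3 ≠ 0, so this is an N-position: the player to move can win.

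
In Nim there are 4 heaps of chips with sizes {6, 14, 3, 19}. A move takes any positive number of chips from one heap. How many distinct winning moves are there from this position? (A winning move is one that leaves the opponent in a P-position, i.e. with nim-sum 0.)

Compute the nim-sum pairwise:
6 ^ 14 = 8
8 ^ 3 = 11
11 ^ 19 = 24
The overall nim-sum is X = 24. A heap of size p has a winning move iff p XOR X < p (reduce it to p XOR X).
  6: 6 XOR 24 = 30 ≥ 6 — no move.
  14: 14 XOR 24 = 22 ≥ 14 — no move.
  3: 3 XOR 24 = 27 ≥ 3 — no move.
  19: 19 XOR 24 = 11 < 19 — winning move (to 11).
That gives 1 winning move.

1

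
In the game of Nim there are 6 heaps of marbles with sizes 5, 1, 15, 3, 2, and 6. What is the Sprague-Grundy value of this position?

12

In binary:
  0101  (5)
  0001  (1)
  1111  (15)
  0011  (3)
  0010  (2)
  0110  (6)
  ----
  1100  (12)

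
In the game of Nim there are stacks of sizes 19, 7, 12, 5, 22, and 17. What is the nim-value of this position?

26

Nim-sum: 19 ^ 7 ^ 12 ^ 5 ^ 22 ^ 17 = 26.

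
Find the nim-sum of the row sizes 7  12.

Bitwise XOR of the heap sizes:
  0111  (7)
  1100  (12)
  ----
  1011  (11)

11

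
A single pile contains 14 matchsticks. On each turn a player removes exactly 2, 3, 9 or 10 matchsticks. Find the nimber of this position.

1

Build the Grundy sequence with g(k) = mex{g(k−s) : s ∈ {2, 3, 9, 10}, s ≤ k}:
k:     0  1  2  3  4  5  6  7  8  9 10 11 12 13 14
g(k):  0  0  1  1  2  0  0  1  1  2  2  3  0  0  1
So g(14) = 1.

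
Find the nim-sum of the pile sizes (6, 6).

0

Compute the nim-sum pairwise:
6 XOR 6 = 0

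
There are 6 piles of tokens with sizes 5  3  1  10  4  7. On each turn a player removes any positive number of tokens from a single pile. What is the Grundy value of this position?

14

Nim-sum: 5 ^ 3 ^ 1 ^ 10 ^ 4 ^ 7 = 14.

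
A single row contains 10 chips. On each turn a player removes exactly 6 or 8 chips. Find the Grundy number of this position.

Compute g(0), g(1), … for moves {6, 8}:
g(0) = mex{} = 0
g(1) = mex{} = 0
g(2) = mex{} = 0
g(3) = mex{} = 0
g(4) = mex{} = 0
g(5) = mex{} = 0
g(6) = mex{0} = 1
g(7) = mex{0} = 1
g(8) = mex{0} = 1
g(9) = mex{0} = 1
g(10) = mex{0} = 1
So g(10) = 1.

1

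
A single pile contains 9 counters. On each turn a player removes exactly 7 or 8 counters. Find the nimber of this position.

1

Build the Grundy sequence with g(k) = mex{g(k−s) : s ∈ {7, 8}, s ≤ k}:
k:     0  1  2  3  4  5  6  7  8  9
g(k):  0  0  0  0  0  0  0  1  1  1
So g(9) = 1.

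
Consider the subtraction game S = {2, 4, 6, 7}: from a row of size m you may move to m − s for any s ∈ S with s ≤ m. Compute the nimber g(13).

2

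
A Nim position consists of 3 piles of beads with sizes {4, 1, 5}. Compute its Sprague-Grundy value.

Compute the nim-sum pairwise:
4 ^ 1 = 5
5 ^ 5 = 0

0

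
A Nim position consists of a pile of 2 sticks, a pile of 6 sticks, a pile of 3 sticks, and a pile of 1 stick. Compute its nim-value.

Compute the nim-sum pairwise:
2 ⊕ 6 = 4
4 ⊕ 3 = 7
7 ⊕ 1 = 6

6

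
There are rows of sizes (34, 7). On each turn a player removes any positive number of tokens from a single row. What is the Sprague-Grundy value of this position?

37

Compute the nim-sum pairwise:
34 XOR 7 = 37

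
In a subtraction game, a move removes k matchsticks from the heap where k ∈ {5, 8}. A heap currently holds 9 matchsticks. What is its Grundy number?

1

Grundy values for subtraction set {5, 8}:
g(0) = mex{} = 0
g(1) = mex{} = 0
g(2) = mex{} = 0
g(3) = mex{} = 0
g(4) = mex{} = 0
g(5) = mex{0} = 1
g(6) = mex{0} = 1
g(7) = mex{0} = 1
g(8) = mex{0} = 1
g(9) = mex{0} = 1
So g(9) = 1.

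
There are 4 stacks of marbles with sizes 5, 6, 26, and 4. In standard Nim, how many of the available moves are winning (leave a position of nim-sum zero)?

1

Write each in binary and XOR column by column:
  00101  (5)
  00110  (6)
  11010  (26)
  00100  (4)
  -----
  11101  (29)
The overall nim-sum is X = 29. A stack of size p has a winning move iff p XOR X < p (reduce it to p XOR X).
  5: 5 XOR 29 = 24 ≥ 5 — no move.
  6: 6 XOR 29 = 27 ≥ 6 — no move.
  26: 26 XOR 29 = 7 < 26 — winning move (to 7).
  4: 4 XOR 29 = 25 ≥ 4 — no move.
That gives 1 winning move.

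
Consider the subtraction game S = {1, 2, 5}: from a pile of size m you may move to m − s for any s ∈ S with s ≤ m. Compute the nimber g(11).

Compute g(0), g(1), … for moves {1, 2, 5}:
g(0) = mex{} = 0
g(1) = mex{0} = 1
g(2) = mex{0,1} = 2
g(3) = mex{1,2} = 0
g(4) = mex{0,2} = 1
g(5) = mex{0,1} = 2
g(6) = mex{1,2} = 0
g(7) = mex{0,2} = 1
g(8) = mex{0,1} = 2
g(9) = mex{1,2} = 0
g(10) = mex{0,2} = 1
g(11) = mex{0,1} = 2
So g(11) = 2.

2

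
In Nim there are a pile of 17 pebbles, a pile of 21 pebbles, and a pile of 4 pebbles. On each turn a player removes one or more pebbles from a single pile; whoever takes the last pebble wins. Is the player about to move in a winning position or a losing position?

Bitwise XOR of the heap sizes:
  10001  (17)
  10101  (21)
  00100  (4)
  -----
  00000  (0)
The nim-sum is 0, so this is a P-position: the player to move is in a losing position under optimal play.

Losing position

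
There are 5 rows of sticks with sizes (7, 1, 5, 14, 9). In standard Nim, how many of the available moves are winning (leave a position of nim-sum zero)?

3

Compute the nim-sum pairwise:
7 ⊕ 1 = 6
6 ⊕ 5 = 3
3 ⊕ 14 = 13
13 ⊕ 9 = 4
The overall nim-sum is X = 4. A row of size p has a winning move iff p XOR X < p (reduce it to p XOR X).
  7: 7 XOR 4 = 3 < 7 — winning move (to 3).
  1: 1 XOR 4 = 5 ≥ 1 — no move.
  5: 5 XOR 4 = 1 < 5 — winning move (to 1).
  14: 14 XOR 4 = 10 < 14 — winning move (to 10).
  9: 9 XOR 4 = 13 ≥ 9 — no move.
That gives 3 winning moves.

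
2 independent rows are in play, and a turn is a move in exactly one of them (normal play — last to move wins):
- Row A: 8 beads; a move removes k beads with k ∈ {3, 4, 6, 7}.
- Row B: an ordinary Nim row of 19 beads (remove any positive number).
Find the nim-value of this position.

Grundy values for row A (subtraction set {3, 4, 6, 7}):
g(0) = mex{} = 0
g(1) = mex{} = 0
g(2) = mex{} = 0
g(3) = mex{0} = 1
g(4) = mex{0} = 1
g(5) = mex{0} = 1
g(6) = mex{0,1} = 2
g(7) = mex{0,1} = 2
g(8) = mex{0,1} = 2
So g(8) = 2.
Row B is a plain Nim row of size 19, so its Grundy value is 19.
By the Sprague-Grundy theorem, the Grundy value of a sum of independent games is the XOR of the component values.
Combined value = 2 XOR 19 = 17.

17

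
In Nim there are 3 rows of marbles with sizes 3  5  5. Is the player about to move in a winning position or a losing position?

Winning position

Compute the nim-sum pairwise:
3 ⊕ 5 = 6
6 ⊕ 5 = 3
The nim-sum is 3 ≠ 0, so this is an N-position: the player to move can win.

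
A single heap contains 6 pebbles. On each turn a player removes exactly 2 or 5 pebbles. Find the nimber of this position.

Build the Grundy sequence with g(k) = mex{g(k−s) : s ∈ {2, 5}, s ≤ k}:
g(0) = mex{} = 0
g(1) = mex{} = 0
g(2) = mex{0} = 1
g(3) = mex{0} = 1
g(4) = mex{1} = 0
g(5) = mex{0,1} = 2
g(6) = mex{0} = 1
So g(6) = 1.

1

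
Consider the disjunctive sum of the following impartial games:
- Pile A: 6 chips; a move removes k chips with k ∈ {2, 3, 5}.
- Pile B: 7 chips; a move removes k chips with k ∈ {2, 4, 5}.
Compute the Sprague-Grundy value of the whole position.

3

For pile A, compute g(0), g(1), … with moves {2, 3, 5}:
k:     0  1  2  3  4  5  6
g(k):  0  0  1  1  2  2  3
So g(6) = 3.
Build the Grundy sequence for pile B with g(k) = mex{g(k−s) : s ∈ {2, 4, 5}, s ≤ k}:
k:     0  1  2  3  4  5  6  7
g(k):  0  0  1  1  2  2  3  0
So g(7) = 0.
By the Sprague-Grundy theorem, the Grundy value of a sum of independent games is the XOR of the component values.
Combined value = 3 ⊕ 0 = 3.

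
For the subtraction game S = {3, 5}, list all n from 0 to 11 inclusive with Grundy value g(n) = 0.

0, 1, 2, 8, 9, 10

Grundy values for subtraction set {3, 5}:
g(0) = mex{} = 0
g(1) = mex{} = 0
g(2) = mex{} = 0
g(3) = mex{0} = 1
g(4) = mex{0} = 1
g(5) = mex{0} = 1
g(6) = mex{0,1} = 2
g(7) = mex{0,1} = 2
g(8) = mex{1} = 0
g(9) = mex{1,2} = 0
g(10) = mex{1,2} = 0
g(11) = mex{0,2} = 1
The P-positions (g = 0) in 0..11 are 0, 1, 2, 8, 9, 10.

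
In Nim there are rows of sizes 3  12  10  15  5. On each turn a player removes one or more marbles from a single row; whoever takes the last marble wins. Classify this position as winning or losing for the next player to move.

Winning position

Compute the nim-sum pairwise:
3 XOR 12 = 15
15 XOR 10 = 5
5 XOR 15 = 10
10 XOR 5 = 15
The nim-sum is 15 ≠ 0, so this is an N-position: the player to move can win.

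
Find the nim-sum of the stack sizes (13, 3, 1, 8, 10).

13

Compute the nim-sum pairwise:
13 ^ 3 = 14
14 ^ 1 = 15
15 ^ 8 = 7
7 ^ 10 = 13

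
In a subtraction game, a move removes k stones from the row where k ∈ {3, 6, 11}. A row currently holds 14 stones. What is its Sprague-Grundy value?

0

Compute g(0), g(1), … for moves {3, 6, 11}:
g(0) = mex{} = 0
g(1) = mex{} = 0
g(2) = mex{} = 0
g(3) = mex{0} = 1
g(4) = mex{0} = 1
g(5) = mex{0} = 1
g(6) = mex{0,1} = 2
g(7) = mex{0,1} = 2
g(8) = mex{0,1} = 2
g(9) = mex{1,2} = 0
g(10) = mex{1,2} = 0
g(11) = mex{0,1,2} = 3
g(12) = mex{0,2} = 1
g(13) = mex{0,2} = 1
g(14) = mex{1,2,3} = 0
So g(14) = 0.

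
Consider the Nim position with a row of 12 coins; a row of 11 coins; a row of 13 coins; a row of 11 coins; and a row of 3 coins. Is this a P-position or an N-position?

Bitwise XOR of the heap sizes:
  1100  (12)
  1011  (11)
  1101  (13)
  1011  (11)
  0011  (3)
  ----
  0010  (2)
The nim-sum is 2 ≠ 0, so this is an N-position: the player to move can win.

N-position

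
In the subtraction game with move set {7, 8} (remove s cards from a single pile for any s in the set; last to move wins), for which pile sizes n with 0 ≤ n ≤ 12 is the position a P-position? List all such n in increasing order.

0, 1, 2, 3, 4, 5, 6

Grundy values for subtraction set {7, 8}:
k:     0  1  2  3  4  5  6  7  8  9 10 11 12
g(k):  0  0  0  0  0  0  0  1  1  1  1  1  1
The P-positions (g = 0) in 0..12 are 0, 1, 2, 3, 4, 5, 6.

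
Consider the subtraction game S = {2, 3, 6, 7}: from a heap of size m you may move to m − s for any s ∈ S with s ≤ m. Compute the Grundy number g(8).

2

Compute g(0), g(1), … for moves {2, 3, 6, 7}:
g(0) = mex{} = 0
g(1) = mex{} = 0
g(2) = mex{0} = 1
g(3) = mex{0} = 1
g(4) = mex{0,1} = 2
g(5) = mex{1} = 0
g(6) = mex{0,1,2} = 3
g(7) = mex{0,2} = 1
g(8) = mex{0,1,3} = 2
So g(8) = 2.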